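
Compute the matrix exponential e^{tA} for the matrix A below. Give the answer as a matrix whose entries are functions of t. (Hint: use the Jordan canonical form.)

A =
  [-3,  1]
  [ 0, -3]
e^{tA} =
  [exp(-3*t), t*exp(-3*t)]
  [0, exp(-3*t)]

Strategy: write A = P · J · P⁻¹ where J is a Jordan canonical form, so e^{tA} = P · e^{tJ} · P⁻¹, and e^{tJ} can be computed block-by-block.

A has Jordan form
J =
  [-3,  1]
  [ 0, -3]
(up to reordering of blocks).

Per-block formulas:
  For a 2×2 Jordan block J_2(-3): exp(t · J_2(-3)) = e^(-3t)·(I + t·N), where N is the 2×2 nilpotent shift.

After assembling e^{tJ} and conjugating by P, we get:

e^{tA} =
  [exp(-3*t), t*exp(-3*t)]
  [0, exp(-3*t)]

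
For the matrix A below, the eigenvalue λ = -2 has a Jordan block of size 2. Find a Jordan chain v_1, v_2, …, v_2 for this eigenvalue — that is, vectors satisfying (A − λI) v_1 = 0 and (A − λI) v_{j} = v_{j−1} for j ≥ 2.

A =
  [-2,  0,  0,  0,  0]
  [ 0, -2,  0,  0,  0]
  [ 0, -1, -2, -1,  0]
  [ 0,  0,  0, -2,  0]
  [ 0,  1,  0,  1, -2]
A Jordan chain for λ = -2 of length 2:
v_1 = (0, 0, -1, 0, 1)ᵀ
v_2 = (0, 1, 0, 0, 0)ᵀ

Let N = A − (-2)·I. We want v_2 with N^2 v_2 = 0 but N^1 v_2 ≠ 0; then v_{j-1} := N · v_j for j = 2, …, 2.

Pick v_2 = (0, 1, 0, 0, 0)ᵀ.
Then v_1 = N · v_2 = (0, 0, -1, 0, 1)ᵀ.

Sanity check: (A − (-2)·I) v_1 = (0, 0, 0, 0, 0)ᵀ = 0. ✓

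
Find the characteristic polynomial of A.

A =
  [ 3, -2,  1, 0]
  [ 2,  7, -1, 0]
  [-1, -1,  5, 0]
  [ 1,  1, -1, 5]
x^4 - 20*x^3 + 150*x^2 - 500*x + 625

Expanding det(x·I − A) (e.g. by cofactor expansion or by noting that A is similar to its Jordan form J, which has the same characteristic polynomial as A) gives
  χ_A(x) = x^4 - 20*x^3 + 150*x^2 - 500*x + 625
which factors as (x - 5)^4. The eigenvalues (with algebraic multiplicities) are λ = 5 with multiplicity 4.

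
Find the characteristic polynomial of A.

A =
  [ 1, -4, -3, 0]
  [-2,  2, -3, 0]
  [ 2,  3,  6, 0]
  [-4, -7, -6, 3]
x^4 - 12*x^3 + 54*x^2 - 108*x + 81

Expanding det(x·I − A) (e.g. by cofactor expansion or by noting that A is similar to its Jordan form J, which has the same characteristic polynomial as A) gives
  χ_A(x) = x^4 - 12*x^3 + 54*x^2 - 108*x + 81
which factors as (x - 3)^4. The eigenvalues (with algebraic multiplicities) are λ = 3 with multiplicity 4.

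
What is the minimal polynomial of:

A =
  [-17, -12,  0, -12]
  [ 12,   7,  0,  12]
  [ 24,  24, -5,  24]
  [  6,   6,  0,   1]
x^2 + 4*x - 5

The characteristic polynomial is χ_A(x) = (x - 1)*(x + 5)^3, so the eigenvalues are known. The minimal polynomial is
  m_A(x) = Π_λ (x − λ)^{k_λ}
where k_λ is the size of the *largest* Jordan block for λ (equivalently, the smallest k with (A − λI)^k v = 0 for every generalised eigenvector v of λ).

  λ = -5: largest Jordan block has size 1, contributing (x + 5)
  λ = 1: largest Jordan block has size 1, contributing (x − 1)

So m_A(x) = (x - 1)*(x + 5) = x^2 + 4*x - 5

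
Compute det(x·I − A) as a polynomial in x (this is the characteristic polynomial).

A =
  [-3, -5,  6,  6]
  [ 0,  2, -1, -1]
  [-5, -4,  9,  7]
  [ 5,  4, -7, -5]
x^4 - 3*x^3 - 6*x^2 + 28*x - 24

Expanding det(x·I − A) (e.g. by cofactor expansion or by noting that A is similar to its Jordan form J, which has the same characteristic polynomial as A) gives
  χ_A(x) = x^4 - 3*x^3 - 6*x^2 + 28*x - 24
which factors as (x - 2)^3*(x + 3). The eigenvalues (with algebraic multiplicities) are λ = -3 with multiplicity 1, λ = 2 with multiplicity 3.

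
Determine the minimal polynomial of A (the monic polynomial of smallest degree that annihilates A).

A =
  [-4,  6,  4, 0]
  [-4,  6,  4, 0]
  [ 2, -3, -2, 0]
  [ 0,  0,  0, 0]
x^2

The characteristic polynomial is χ_A(x) = x^4, so the eigenvalues are known. The minimal polynomial is
  m_A(x) = Π_λ (x − λ)^{k_λ}
where k_λ is the size of the *largest* Jordan block for λ (equivalently, the smallest k with (A − λI)^k v = 0 for every generalised eigenvector v of λ).

  λ = 0: largest Jordan block has size 2, contributing (x − 0)^2

So m_A(x) = x^2 = x^2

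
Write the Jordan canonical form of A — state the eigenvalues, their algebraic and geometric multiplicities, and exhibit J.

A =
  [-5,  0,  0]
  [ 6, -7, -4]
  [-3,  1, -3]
J_2(-5) ⊕ J_1(-5)

The characteristic polynomial is
  det(x·I − A) = x^3 + 15*x^2 + 75*x + 125 = (x + 5)^3

Eigenvalues and multiplicities (the geometric multiplicity of λ is n − rank(A − λI), which equals the number of Jordan blocks for λ):
  λ = -5: algebraic multiplicity = 3, geometric multiplicity = 2

Determining the block sizes for each eigenvalue:
  λ = -5: 2 blocks summing to 3 forces exactly one block of size 2 and the rest size 1 → block sizes [2, 1]

Assembling the blocks gives a Jordan form
J =
  [-5,  1,  0]
  [ 0, -5,  0]
  [ 0,  0, -5]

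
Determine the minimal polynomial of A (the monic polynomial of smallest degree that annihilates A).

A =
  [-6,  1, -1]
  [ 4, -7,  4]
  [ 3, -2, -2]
x^3 + 15*x^2 + 75*x + 125

The characteristic polynomial is χ_A(x) = (x + 5)^3, so the eigenvalues are known. The minimal polynomial is
  m_A(x) = Π_λ (x − λ)^{k_λ}
where k_λ is the size of the *largest* Jordan block for λ (equivalently, the smallest k with (A − λI)^k v = 0 for every generalised eigenvector v of λ).

  λ = -5: largest Jordan block has size 3, contributing (x + 5)^3

So m_A(x) = (x + 5)^3 = x^3 + 15*x^2 + 75*x + 125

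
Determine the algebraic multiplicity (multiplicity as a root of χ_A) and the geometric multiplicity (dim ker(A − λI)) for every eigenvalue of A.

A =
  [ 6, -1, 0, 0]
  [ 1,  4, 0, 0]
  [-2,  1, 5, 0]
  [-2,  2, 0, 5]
λ = 5: alg = 4, geom = 2

Step 1 — factor the characteristic polynomial to read off the algebraic multiplicities:
  χ_A(x) = (x - 5)^4

Step 2 — compute geometric multiplicities via the rank-nullity identity g(λ) = n − rank(A − λI):
  rank(A − (5)·I) = 2, so dim ker(A − (5)·I) = n − 2 = 2

Summary:
  λ = 5: algebraic multiplicity = 4, geometric multiplicity = 2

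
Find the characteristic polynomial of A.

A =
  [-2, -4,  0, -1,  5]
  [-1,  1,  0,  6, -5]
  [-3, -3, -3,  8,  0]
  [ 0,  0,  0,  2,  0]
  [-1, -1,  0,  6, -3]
x^5 + 5*x^4 - 5*x^3 - 45*x^2 + 108

Expanding det(x·I − A) (e.g. by cofactor expansion or by noting that A is similar to its Jordan form J, which has the same characteristic polynomial as A) gives
  χ_A(x) = x^5 + 5*x^4 - 5*x^3 - 45*x^2 + 108
which factors as (x - 2)^2*(x + 3)^3. The eigenvalues (with algebraic multiplicities) are λ = -3 with multiplicity 3, λ = 2 with multiplicity 2.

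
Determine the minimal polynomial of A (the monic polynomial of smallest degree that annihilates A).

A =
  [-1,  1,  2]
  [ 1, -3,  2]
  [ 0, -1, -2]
x^3 + 6*x^2 + 12*x + 8

The characteristic polynomial is χ_A(x) = (x + 2)^3, so the eigenvalues are known. The minimal polynomial is
  m_A(x) = Π_λ (x − λ)^{k_λ}
where k_λ is the size of the *largest* Jordan block for λ (equivalently, the smallest k with (A − λI)^k v = 0 for every generalised eigenvector v of λ).

  λ = -2: largest Jordan block has size 3, contributing (x + 2)^3

So m_A(x) = (x + 2)^3 = x^3 + 6*x^2 + 12*x + 8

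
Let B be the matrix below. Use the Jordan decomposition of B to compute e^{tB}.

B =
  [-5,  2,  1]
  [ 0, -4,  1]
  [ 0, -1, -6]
e^{tB} =
  [exp(-5*t), t^2*exp(-5*t)/2 + 2*t*exp(-5*t), t^2*exp(-5*t)/2 + t*exp(-5*t)]
  [0, t*exp(-5*t) + exp(-5*t), t*exp(-5*t)]
  [0, -t*exp(-5*t), -t*exp(-5*t) + exp(-5*t)]

Strategy: write B = P · J · P⁻¹ where J is a Jordan canonical form, so e^{tB} = P · e^{tJ} · P⁻¹, and e^{tJ} can be computed block-by-block.

B has Jordan form
J =
  [-5,  1,  0]
  [ 0, -5,  1]
  [ 0,  0, -5]
(up to reordering of blocks).

Per-block formulas:
  For a 3×3 Jordan block J_3(-5): exp(t · J_3(-5)) = e^(-5t)·(I + t·N + (t^2/2)·N^2), where N is the 3×3 nilpotent shift.

After assembling e^{tJ} and conjugating by P, we get:

e^{tB} =
  [exp(-5*t), t^2*exp(-5*t)/2 + 2*t*exp(-5*t), t^2*exp(-5*t)/2 + t*exp(-5*t)]
  [0, t*exp(-5*t) + exp(-5*t), t*exp(-5*t)]
  [0, -t*exp(-5*t), -t*exp(-5*t) + exp(-5*t)]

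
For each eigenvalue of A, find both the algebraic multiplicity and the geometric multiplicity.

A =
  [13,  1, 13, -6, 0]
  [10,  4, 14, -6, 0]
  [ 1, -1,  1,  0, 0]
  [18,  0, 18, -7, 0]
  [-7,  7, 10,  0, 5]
λ = 2: alg = 3, geom = 2; λ = 5: alg = 2, geom = 2

Step 1 — factor the characteristic polynomial to read off the algebraic multiplicities:
  χ_A(x) = (x - 5)^2*(x - 2)^3

Step 2 — compute geometric multiplicities via the rank-nullity identity g(λ) = n − rank(A − λI):
  rank(A − (2)·I) = 3, so dim ker(A − (2)·I) = n − 3 = 2
  rank(A − (5)·I) = 3, so dim ker(A − (5)·I) = n − 3 = 2

Summary:
  λ = 2: algebraic multiplicity = 3, geometric multiplicity = 2
  λ = 5: algebraic multiplicity = 2, geometric multiplicity = 2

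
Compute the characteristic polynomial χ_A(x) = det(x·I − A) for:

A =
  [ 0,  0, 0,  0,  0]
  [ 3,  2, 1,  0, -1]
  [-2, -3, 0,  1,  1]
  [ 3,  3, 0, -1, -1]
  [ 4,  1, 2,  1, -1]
x^5

Expanding det(x·I − A) (e.g. by cofactor expansion or by noting that A is similar to its Jordan form J, which has the same characteristic polynomial as A) gives
  χ_A(x) = x^5
which factors as x^5. The eigenvalues (with algebraic multiplicities) are λ = 0 with multiplicity 5.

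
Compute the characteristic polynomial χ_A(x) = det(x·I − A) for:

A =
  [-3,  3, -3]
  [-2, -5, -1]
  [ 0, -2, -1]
x^3 + 9*x^2 + 27*x + 27

Expanding det(x·I − A) (e.g. by cofactor expansion or by noting that A is similar to its Jordan form J, which has the same characteristic polynomial as A) gives
  χ_A(x) = x^3 + 9*x^2 + 27*x + 27
which factors as (x + 3)^3. The eigenvalues (with algebraic multiplicities) are λ = -3 with multiplicity 3.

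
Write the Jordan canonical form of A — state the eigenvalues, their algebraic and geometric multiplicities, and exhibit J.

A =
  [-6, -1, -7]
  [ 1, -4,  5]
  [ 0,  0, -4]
J_2(-5) ⊕ J_1(-4)

The characteristic polynomial is
  det(x·I − A) = x^3 + 14*x^2 + 65*x + 100 = (x + 4)*(x + 5)^2

Eigenvalues and multiplicities (the geometric multiplicity of λ is n − rank(A − λI), which equals the number of Jordan blocks for λ):
  λ = -5: algebraic multiplicity = 2, geometric multiplicity = 1
  λ = -4: algebraic multiplicity = 1, geometric multiplicity = 1

Determining the block sizes for each eigenvalue:
  λ = -5: one block (gm = 1), so the single block has size am = 2 → block sizes [2]
  λ = -4: one block (gm = 1), so the single block has size am = 1 → block sizes [1]

Assembling the blocks gives a Jordan form
J =
  [-5,  1,  0]
  [ 0, -5,  0]
  [ 0,  0, -4]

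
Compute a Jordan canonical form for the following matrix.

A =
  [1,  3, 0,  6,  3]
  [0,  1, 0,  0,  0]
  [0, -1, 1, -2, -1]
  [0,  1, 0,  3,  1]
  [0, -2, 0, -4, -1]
J_2(1) ⊕ J_1(1) ⊕ J_1(1) ⊕ J_1(1)

The characteristic polynomial is
  det(x·I − A) = x^5 - 5*x^4 + 10*x^3 - 10*x^2 + 5*x - 1 = (x - 1)^5

Eigenvalues and multiplicities (the geometric multiplicity of λ is n − rank(A − λI), which equals the number of Jordan blocks for λ):
  λ = 1: algebraic multiplicity = 5, geometric multiplicity = 4

Determining the block sizes for each eigenvalue:
  λ = 1: 4 blocks summing to 5 forces exactly one block of size 2 and the rest size 1 → block sizes [2, 1, 1, 1]

Assembling the blocks gives a Jordan form
J =
  [1, 1, 0, 0, 0]
  [0, 1, 0, 0, 0]
  [0, 0, 1, 0, 0]
  [0, 0, 0, 1, 0]
  [0, 0, 0, 0, 1]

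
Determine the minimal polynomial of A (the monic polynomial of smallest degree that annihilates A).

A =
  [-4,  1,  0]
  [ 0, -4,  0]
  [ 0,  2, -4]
x^2 + 8*x + 16

The characteristic polynomial is χ_A(x) = (x + 4)^3, so the eigenvalues are known. The minimal polynomial is
  m_A(x) = Π_λ (x − λ)^{k_λ}
where k_λ is the size of the *largest* Jordan block for λ (equivalently, the smallest k with (A − λI)^k v = 0 for every generalised eigenvector v of λ).

  λ = -4: largest Jordan block has size 2, contributing (x + 4)^2

So m_A(x) = (x + 4)^2 = x^2 + 8*x + 16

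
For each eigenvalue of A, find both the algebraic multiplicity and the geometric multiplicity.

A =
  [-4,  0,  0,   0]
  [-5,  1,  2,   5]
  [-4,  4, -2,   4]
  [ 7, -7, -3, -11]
λ = -4: alg = 4, geom = 2

Step 1 — factor the characteristic polynomial to read off the algebraic multiplicities:
  χ_A(x) = (x + 4)^4

Step 2 — compute geometric multiplicities via the rank-nullity identity g(λ) = n − rank(A − λI):
  rank(A − (-4)·I) = 2, so dim ker(A − (-4)·I) = n − 2 = 2

Summary:
  λ = -4: algebraic multiplicity = 4, geometric multiplicity = 2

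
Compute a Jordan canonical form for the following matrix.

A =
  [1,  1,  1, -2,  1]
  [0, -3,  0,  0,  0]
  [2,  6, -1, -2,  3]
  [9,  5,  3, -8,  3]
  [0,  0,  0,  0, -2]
J_2(-3) ⊕ J_1(-3) ⊕ J_1(-2) ⊕ J_1(-2)

The characteristic polynomial is
  det(x·I − A) = x^5 + 13*x^4 + 67*x^3 + 171*x^2 + 216*x + 108 = (x + 2)^2*(x + 3)^3

Eigenvalues and multiplicities (the geometric multiplicity of λ is n − rank(A − λI), which equals the number of Jordan blocks for λ):
  λ = -3: algebraic multiplicity = 3, geometric multiplicity = 2
  λ = -2: algebraic multiplicity = 2, geometric multiplicity = 2

Determining the block sizes for each eigenvalue:
  λ = -3: 2 blocks summing to 3 forces exactly one block of size 2 and the rest size 1 → block sizes [2, 1]
  λ = -2: gm = am = 2, so every block has size 1 → block sizes [1, 1]

Assembling the blocks gives a Jordan form
J =
  [-3,  1,  0,  0,  0]
  [ 0, -3,  0,  0,  0]
  [ 0,  0, -3,  0,  0]
  [ 0,  0,  0, -2,  0]
  [ 0,  0,  0,  0, -2]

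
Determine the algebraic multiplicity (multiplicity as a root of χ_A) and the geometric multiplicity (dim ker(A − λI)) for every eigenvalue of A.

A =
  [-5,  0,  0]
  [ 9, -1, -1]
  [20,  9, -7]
λ = -5: alg = 1, geom = 1; λ = -4: alg = 2, geom = 1

Step 1 — factor the characteristic polynomial to read off the algebraic multiplicities:
  χ_A(x) = (x + 4)^2*(x + 5)

Step 2 — compute geometric multiplicities via the rank-nullity identity g(λ) = n − rank(A − λI):
  rank(A − (-5)·I) = 2, so dim ker(A − (-5)·I) = n − 2 = 1
  rank(A − (-4)·I) = 2, so dim ker(A − (-4)·I) = n − 2 = 1

Summary:
  λ = -5: algebraic multiplicity = 1, geometric multiplicity = 1
  λ = -4: algebraic multiplicity = 2, geometric multiplicity = 1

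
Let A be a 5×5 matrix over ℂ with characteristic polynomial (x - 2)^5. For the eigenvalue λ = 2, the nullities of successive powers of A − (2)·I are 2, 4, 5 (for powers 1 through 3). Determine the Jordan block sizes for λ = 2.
Block sizes for λ = 2: [3, 2]

From the dimensions of kernels of powers, the number of Jordan blocks of size at least j is d_j − d_{j−1} where d_j = dim ker(N^j) (with d_0 = 0). Computing the differences gives [2, 2, 1].
The number of blocks of size exactly k is (#blocks of size ≥ k) − (#blocks of size ≥ k + 1), so the partition is: 1 block(s) of size 2, 1 block(s) of size 3.
In nonincreasing order the block sizes are [3, 2].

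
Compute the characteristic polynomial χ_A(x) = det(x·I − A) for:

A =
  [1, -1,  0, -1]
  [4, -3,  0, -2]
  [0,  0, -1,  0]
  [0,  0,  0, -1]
x^4 + 4*x^3 + 6*x^2 + 4*x + 1

Expanding det(x·I − A) (e.g. by cofactor expansion or by noting that A is similar to its Jordan form J, which has the same characteristic polynomial as A) gives
  χ_A(x) = x^4 + 4*x^3 + 6*x^2 + 4*x + 1
which factors as (x + 1)^4. The eigenvalues (with algebraic multiplicities) are λ = -1 with multiplicity 4.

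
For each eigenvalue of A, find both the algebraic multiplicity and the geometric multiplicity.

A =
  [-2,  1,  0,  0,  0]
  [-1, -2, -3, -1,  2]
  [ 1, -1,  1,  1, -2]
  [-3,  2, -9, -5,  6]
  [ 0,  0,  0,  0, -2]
λ = -2: alg = 5, geom = 3

Step 1 — factor the characteristic polynomial to read off the algebraic multiplicities:
  χ_A(x) = (x + 2)^5

Step 2 — compute geometric multiplicities via the rank-nullity identity g(λ) = n − rank(A − λI):
  rank(A − (-2)·I) = 2, so dim ker(A − (-2)·I) = n − 2 = 3

Summary:
  λ = -2: algebraic multiplicity = 5, geometric multiplicity = 3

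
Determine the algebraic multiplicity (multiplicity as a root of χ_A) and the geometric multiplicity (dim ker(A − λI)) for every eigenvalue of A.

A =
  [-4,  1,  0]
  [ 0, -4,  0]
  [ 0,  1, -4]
λ = -4: alg = 3, geom = 2

Step 1 — factor the characteristic polynomial to read off the algebraic multiplicities:
  χ_A(x) = (x + 4)^3

Step 2 — compute geometric multiplicities via the rank-nullity identity g(λ) = n − rank(A − λI):
  rank(A − (-4)·I) = 1, so dim ker(A − (-4)·I) = n − 1 = 2

Summary:
  λ = -4: algebraic multiplicity = 3, geometric multiplicity = 2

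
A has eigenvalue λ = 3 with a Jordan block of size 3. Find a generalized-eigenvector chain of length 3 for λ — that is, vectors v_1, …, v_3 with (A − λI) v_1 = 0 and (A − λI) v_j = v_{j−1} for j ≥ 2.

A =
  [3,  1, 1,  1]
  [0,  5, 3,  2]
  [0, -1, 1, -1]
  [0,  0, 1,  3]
A Jordan chain for λ = 3 of length 3:
v_1 = (1, 1, 0, -1)ᵀ
v_2 = (1, 2, -1, 0)ᵀ
v_3 = (0, 1, 0, 0)ᵀ

Let N = A − (3)·I. We want v_3 with N^3 v_3 = 0 but N^2 v_3 ≠ 0; then v_{j-1} := N · v_j for j = 3, …, 2.

Pick v_3 = (0, 1, 0, 0)ᵀ.
Then v_2 = N · v_3 = (1, 2, -1, 0)ᵀ.
Then v_1 = N · v_2 = (1, 1, 0, -1)ᵀ.

Sanity check: (A − (3)·I) v_1 = (0, 0, 0, 0)ᵀ = 0. ✓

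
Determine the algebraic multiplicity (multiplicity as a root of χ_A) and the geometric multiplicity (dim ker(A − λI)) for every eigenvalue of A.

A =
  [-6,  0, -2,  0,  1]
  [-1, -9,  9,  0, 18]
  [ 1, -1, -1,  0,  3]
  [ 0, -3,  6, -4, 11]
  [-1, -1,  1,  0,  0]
λ = -4: alg = 5, geom = 2

Step 1 — factor the characteristic polynomial to read off the algebraic multiplicities:
  χ_A(x) = (x + 4)^5

Step 2 — compute geometric multiplicities via the rank-nullity identity g(λ) = n − rank(A − λI):
  rank(A − (-4)·I) = 3, so dim ker(A − (-4)·I) = n − 3 = 2

Summary:
  λ = -4: algebraic multiplicity = 5, geometric multiplicity = 2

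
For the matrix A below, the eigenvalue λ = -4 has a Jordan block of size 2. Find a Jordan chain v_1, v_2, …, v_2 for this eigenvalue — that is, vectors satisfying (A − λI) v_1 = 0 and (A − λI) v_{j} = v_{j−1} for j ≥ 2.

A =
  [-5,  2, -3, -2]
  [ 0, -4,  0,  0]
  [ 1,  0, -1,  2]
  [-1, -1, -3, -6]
A Jordan chain for λ = -4 of length 2:
v_1 = (-1, 0, 1, -1)ᵀ
v_2 = (1, 0, 0, 0)ᵀ

Let N = A − (-4)·I. We want v_2 with N^2 v_2 = 0 but N^1 v_2 ≠ 0; then v_{j-1} := N · v_j for j = 2, …, 2.

Pick v_2 = (1, 0, 0, 0)ᵀ.
Then v_1 = N · v_2 = (-1, 0, 1, -1)ᵀ.

Sanity check: (A − (-4)·I) v_1 = (0, 0, 0, 0)ᵀ = 0. ✓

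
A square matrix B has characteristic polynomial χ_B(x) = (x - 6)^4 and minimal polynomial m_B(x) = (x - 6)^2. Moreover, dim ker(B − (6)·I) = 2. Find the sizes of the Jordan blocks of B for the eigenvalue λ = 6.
Block sizes for λ = 6: [2, 2]

Step 1 — from the characteristic polynomial, algebraic multiplicity of λ = 6 is 4. From dim ker(B − (6)·I) = 2, there are exactly 2 Jordan blocks for λ = 6.
Step 2 — from the minimal polynomial, the factor (x − 6)^2 tells us the largest block for λ = 6 has size 2.
Step 3 — with total size 4, 2 blocks, and largest block 2, the block sizes (in nonincreasing order) are [2, 2].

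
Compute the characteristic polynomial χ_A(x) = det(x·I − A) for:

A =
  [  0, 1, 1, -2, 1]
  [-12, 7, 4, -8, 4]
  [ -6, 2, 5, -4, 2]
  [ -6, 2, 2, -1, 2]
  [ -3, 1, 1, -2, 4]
x^5 - 15*x^4 + 90*x^3 - 270*x^2 + 405*x - 243

Expanding det(x·I − A) (e.g. by cofactor expansion or by noting that A is similar to its Jordan form J, which has the same characteristic polynomial as A) gives
  χ_A(x) = x^5 - 15*x^4 + 90*x^3 - 270*x^2 + 405*x - 243
which factors as (x - 3)^5. The eigenvalues (with algebraic multiplicities) are λ = 3 with multiplicity 5.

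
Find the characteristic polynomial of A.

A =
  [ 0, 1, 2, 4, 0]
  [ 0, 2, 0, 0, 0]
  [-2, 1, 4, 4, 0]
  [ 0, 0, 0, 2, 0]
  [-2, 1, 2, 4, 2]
x^5 - 10*x^4 + 40*x^3 - 80*x^2 + 80*x - 32

Expanding det(x·I − A) (e.g. by cofactor expansion or by noting that A is similar to its Jordan form J, which has the same characteristic polynomial as A) gives
  χ_A(x) = x^5 - 10*x^4 + 40*x^3 - 80*x^2 + 80*x - 32
which factors as (x - 2)^5. The eigenvalues (with algebraic multiplicities) are λ = 2 with multiplicity 5.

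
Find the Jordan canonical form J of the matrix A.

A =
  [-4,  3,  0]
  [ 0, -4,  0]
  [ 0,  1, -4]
J_2(-4) ⊕ J_1(-4)

The characteristic polynomial is
  det(x·I − A) = x^3 + 12*x^2 + 48*x + 64 = (x + 4)^3

Eigenvalues and multiplicities (the geometric multiplicity of λ is n − rank(A − λI), which equals the number of Jordan blocks for λ):
  λ = -4: algebraic multiplicity = 3, geometric multiplicity = 2

Determining the block sizes for each eigenvalue:
  λ = -4: 2 blocks summing to 3 forces exactly one block of size 2 and the rest size 1 → block sizes [2, 1]

Assembling the blocks gives a Jordan form
J =
  [-4,  1,  0]
  [ 0, -4,  0]
  [ 0,  0, -4]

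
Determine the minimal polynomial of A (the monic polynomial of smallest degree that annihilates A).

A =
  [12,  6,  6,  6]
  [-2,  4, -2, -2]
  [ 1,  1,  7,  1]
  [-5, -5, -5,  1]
x^2 - 12*x + 36

The characteristic polynomial is χ_A(x) = (x - 6)^4, so the eigenvalues are known. The minimal polynomial is
  m_A(x) = Π_λ (x − λ)^{k_λ}
where k_λ is the size of the *largest* Jordan block for λ (equivalently, the smallest k with (A − λI)^k v = 0 for every generalised eigenvector v of λ).

  λ = 6: largest Jordan block has size 2, contributing (x − 6)^2

So m_A(x) = (x - 6)^2 = x^2 - 12*x + 36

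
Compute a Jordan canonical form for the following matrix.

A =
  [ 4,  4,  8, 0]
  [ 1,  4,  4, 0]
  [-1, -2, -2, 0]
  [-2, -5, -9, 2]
J_2(2) ⊕ J_2(2)

The characteristic polynomial is
  det(x·I − A) = x^4 - 8*x^3 + 24*x^2 - 32*x + 16 = (x - 2)^4

Eigenvalues and multiplicities (the geometric multiplicity of λ is n − rank(A − λI), which equals the number of Jordan blocks for λ):
  λ = 2: algebraic multiplicity = 4, geometric multiplicity = 2

Determining the block sizes for each eigenvalue:
  λ = 2: with am = 4 and gm = 2, the partition is not yet determined (e.g. several partitions of 4 into 2 parts exist). Let N = A − (2)·I. Computing rank(N^1) = 2, rank(N^2) = 0; the number of blocks of size ≥ j is rank(N^{j−1}) − rank(N^j), giving [2, 2]. So we have 2 block(s) of size 2 → block sizes [2, 2]

Assembling the blocks gives a Jordan form
J =
  [2, 1, 0, 0]
  [0, 2, 0, 0]
  [0, 0, 2, 1]
  [0, 0, 0, 2]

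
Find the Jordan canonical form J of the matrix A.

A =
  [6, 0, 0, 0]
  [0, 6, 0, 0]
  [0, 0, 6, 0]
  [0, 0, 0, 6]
J_1(6) ⊕ J_1(6) ⊕ J_1(6) ⊕ J_1(6)

The characteristic polynomial is
  det(x·I − A) = x^4 - 24*x^3 + 216*x^2 - 864*x + 1296 = (x - 6)^4

Eigenvalues and multiplicities (the geometric multiplicity of λ is n − rank(A − λI), which equals the number of Jordan blocks for λ):
  λ = 6: algebraic multiplicity = 4, geometric multiplicity = 4

Determining the block sizes for each eigenvalue:
  λ = 6: gm = am = 4, so every block has size 1 → block sizes [1, 1, 1, 1]

Assembling the blocks gives a Jordan form
J =
  [6, 0, 0, 0]
  [0, 6, 0, 0]
  [0, 0, 6, 0]
  [0, 0, 0, 6]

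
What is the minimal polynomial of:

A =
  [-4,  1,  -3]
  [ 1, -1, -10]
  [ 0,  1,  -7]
x^3 + 12*x^2 + 48*x + 64

The characteristic polynomial is χ_A(x) = (x + 4)^3, so the eigenvalues are known. The minimal polynomial is
  m_A(x) = Π_λ (x − λ)^{k_λ}
where k_λ is the size of the *largest* Jordan block for λ (equivalently, the smallest k with (A − λI)^k v = 0 for every generalised eigenvector v of λ).

  λ = -4: largest Jordan block has size 3, contributing (x + 4)^3

So m_A(x) = (x + 4)^3 = x^3 + 12*x^2 + 48*x + 64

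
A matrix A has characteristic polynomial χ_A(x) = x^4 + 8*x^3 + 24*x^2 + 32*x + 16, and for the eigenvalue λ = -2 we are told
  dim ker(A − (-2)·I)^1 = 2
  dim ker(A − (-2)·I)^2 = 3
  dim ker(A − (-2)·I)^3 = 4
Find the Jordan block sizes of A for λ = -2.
Block sizes for λ = -2: [3, 1]

From the dimensions of kernels of powers, the number of Jordan blocks of size at least j is d_j − d_{j−1} where d_j = dim ker(N^j) (with d_0 = 0). Computing the differences gives [2, 1, 1].
The number of blocks of size exactly k is (#blocks of size ≥ k) − (#blocks of size ≥ k + 1), so the partition is: 1 block(s) of size 1, 1 block(s) of size 3.
In nonincreasing order the block sizes are [3, 1].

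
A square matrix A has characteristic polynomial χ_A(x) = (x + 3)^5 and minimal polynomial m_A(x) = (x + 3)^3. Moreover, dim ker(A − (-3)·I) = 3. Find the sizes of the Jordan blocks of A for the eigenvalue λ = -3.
Block sizes for λ = -3: [3, 1, 1]

Step 1 — from the characteristic polynomial, algebraic multiplicity of λ = -3 is 5. From dim ker(A − (-3)·I) = 3, there are exactly 3 Jordan blocks for λ = -3.
Step 2 — from the minimal polynomial, the factor (x + 3)^3 tells us the largest block for λ = -3 has size 3.
Step 3 — with total size 5, 3 blocks, and largest block 3, the block sizes (in nonincreasing order) are [3, 1, 1].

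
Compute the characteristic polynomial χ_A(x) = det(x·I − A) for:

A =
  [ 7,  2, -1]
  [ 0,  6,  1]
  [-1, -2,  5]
x^3 - 18*x^2 + 108*x - 216

Expanding det(x·I − A) (e.g. by cofactor expansion or by noting that A is similar to its Jordan form J, which has the same characteristic polynomial as A) gives
  χ_A(x) = x^3 - 18*x^2 + 108*x - 216
which factors as (x - 6)^3. The eigenvalues (with algebraic multiplicities) are λ = 6 with multiplicity 3.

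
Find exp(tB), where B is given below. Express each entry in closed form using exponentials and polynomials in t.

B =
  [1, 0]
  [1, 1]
e^{tB} =
  [exp(t), 0]
  [t*exp(t), exp(t)]

Strategy: write B = P · J · P⁻¹ where J is a Jordan canonical form, so e^{tB} = P · e^{tJ} · P⁻¹, and e^{tJ} can be computed block-by-block.

B has Jordan form
J =
  [1, 1]
  [0, 1]
(up to reordering of blocks).

Per-block formulas:
  For a 2×2 Jordan block J_2(1): exp(t · J_2(1)) = e^(1t)·(I + t·N), where N is the 2×2 nilpotent shift.

After assembling e^{tJ} and conjugating by P, we get:

e^{tB} =
  [exp(t), 0]
  [t*exp(t), exp(t)]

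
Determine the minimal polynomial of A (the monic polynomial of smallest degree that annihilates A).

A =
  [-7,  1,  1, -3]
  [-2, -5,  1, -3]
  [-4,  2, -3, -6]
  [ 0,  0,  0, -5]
x^3 + 15*x^2 + 75*x + 125

The characteristic polynomial is χ_A(x) = (x + 5)^4, so the eigenvalues are known. The minimal polynomial is
  m_A(x) = Π_λ (x − λ)^{k_λ}
where k_λ is the size of the *largest* Jordan block for λ (equivalently, the smallest k with (A − λI)^k v = 0 for every generalised eigenvector v of λ).

  λ = -5: largest Jordan block has size 3, contributing (x + 5)^3

So m_A(x) = (x + 5)^3 = x^3 + 15*x^2 + 75*x + 125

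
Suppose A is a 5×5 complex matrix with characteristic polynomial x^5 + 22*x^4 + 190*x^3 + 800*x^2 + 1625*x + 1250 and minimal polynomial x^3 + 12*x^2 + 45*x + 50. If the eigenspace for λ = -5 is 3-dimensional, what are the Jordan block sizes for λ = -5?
Block sizes for λ = -5: [2, 1, 1]

Step 1 — from the characteristic polynomial, algebraic multiplicity of λ = -5 is 4. From dim ker(A − (-5)·I) = 3, there are exactly 3 Jordan blocks for λ = -5.
Step 2 — from the minimal polynomial, the factor (x + 5)^2 tells us the largest block for λ = -5 has size 2.
Step 3 — with total size 4, 3 blocks, and largest block 2, the block sizes (in nonincreasing order) are [2, 1, 1].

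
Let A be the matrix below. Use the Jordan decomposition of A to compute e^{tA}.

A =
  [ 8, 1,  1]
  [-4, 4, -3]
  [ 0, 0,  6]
e^{tA} =
  [2*t*exp(6*t) + exp(6*t), t*exp(6*t), -t^2*exp(6*t)/2 + t*exp(6*t)]
  [-4*t*exp(6*t), -2*t*exp(6*t) + exp(6*t), t^2*exp(6*t) - 3*t*exp(6*t)]
  [0, 0, exp(6*t)]

Strategy: write A = P · J · P⁻¹ where J is a Jordan canonical form, so e^{tA} = P · e^{tJ} · P⁻¹, and e^{tJ} can be computed block-by-block.

A has Jordan form
J =
  [6, 1, 0]
  [0, 6, 1]
  [0, 0, 6]
(up to reordering of blocks).

Per-block formulas:
  For a 3×3 Jordan block J_3(6): exp(t · J_3(6)) = e^(6t)·(I + t·N + (t^2/2)·N^2), where N is the 3×3 nilpotent shift.

After assembling e^{tJ} and conjugating by P, we get:

e^{tA} =
  [2*t*exp(6*t) + exp(6*t), t*exp(6*t), -t^2*exp(6*t)/2 + t*exp(6*t)]
  [-4*t*exp(6*t), -2*t*exp(6*t) + exp(6*t), t^2*exp(6*t) - 3*t*exp(6*t)]
  [0, 0, exp(6*t)]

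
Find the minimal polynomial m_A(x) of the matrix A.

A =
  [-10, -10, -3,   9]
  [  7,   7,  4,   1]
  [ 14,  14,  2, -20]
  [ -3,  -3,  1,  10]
x^4 - 9*x^3 + 20*x^2

The characteristic polynomial is χ_A(x) = x^2*(x - 5)*(x - 4), so the eigenvalues are known. The minimal polynomial is
  m_A(x) = Π_λ (x − λ)^{k_λ}
where k_λ is the size of the *largest* Jordan block for λ (equivalently, the smallest k with (A − λI)^k v = 0 for every generalised eigenvector v of λ).

  λ = 0: largest Jordan block has size 2, contributing (x − 0)^2
  λ = 4: largest Jordan block has size 1, contributing (x − 4)
  λ = 5: largest Jordan block has size 1, contributing (x − 5)

So m_A(x) = x^2*(x - 5)*(x - 4) = x^4 - 9*x^3 + 20*x^2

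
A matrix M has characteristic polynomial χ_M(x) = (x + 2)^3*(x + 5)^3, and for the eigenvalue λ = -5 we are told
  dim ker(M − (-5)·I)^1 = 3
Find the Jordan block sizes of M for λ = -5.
Block sizes for λ = -5: [1, 1, 1]

From the dimensions of kernels of powers, the number of Jordan blocks of size at least j is d_j − d_{j−1} where d_j = dim ker(N^j) (with d_0 = 0). Computing the differences gives [3].
The number of blocks of size exactly k is (#blocks of size ≥ k) − (#blocks of size ≥ k + 1), so the partition is: 3 block(s) of size 1.
In nonincreasing order the block sizes are [1, 1, 1].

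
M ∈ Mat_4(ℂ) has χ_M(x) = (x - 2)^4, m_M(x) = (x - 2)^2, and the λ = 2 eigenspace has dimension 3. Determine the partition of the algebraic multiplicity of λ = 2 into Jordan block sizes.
Block sizes for λ = 2: [2, 1, 1]

Step 1 — from the characteristic polynomial, algebraic multiplicity of λ = 2 is 4. From dim ker(M − (2)·I) = 3, there are exactly 3 Jordan blocks for λ = 2.
Step 2 — from the minimal polynomial, the factor (x − 2)^2 tells us the largest block for λ = 2 has size 2.
Step 3 — with total size 4, 3 blocks, and largest block 2, the block sizes (in nonincreasing order) are [2, 1, 1].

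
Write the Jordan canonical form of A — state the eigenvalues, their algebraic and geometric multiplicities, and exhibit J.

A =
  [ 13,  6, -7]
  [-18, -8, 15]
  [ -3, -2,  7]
J_3(4)

The characteristic polynomial is
  det(x·I − A) = x^3 - 12*x^2 + 48*x - 64 = (x - 4)^3

Eigenvalues and multiplicities (the geometric multiplicity of λ is n − rank(A − λI), which equals the number of Jordan blocks for λ):
  λ = 4: algebraic multiplicity = 3, geometric multiplicity = 1

Determining the block sizes for each eigenvalue:
  λ = 4: one block (gm = 1), so the single block has size am = 3 → block sizes [3]

Assembling the blocks gives a Jordan form
J =
  [4, 1, 0]
  [0, 4, 1]
  [0, 0, 4]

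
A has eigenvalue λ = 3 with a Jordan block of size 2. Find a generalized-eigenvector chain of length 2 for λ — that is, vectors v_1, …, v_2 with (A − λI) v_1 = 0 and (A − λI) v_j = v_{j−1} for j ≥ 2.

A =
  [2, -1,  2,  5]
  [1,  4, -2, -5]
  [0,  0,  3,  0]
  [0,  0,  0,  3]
A Jordan chain for λ = 3 of length 2:
v_1 = (-1, 1, 0, 0)ᵀ
v_2 = (1, 0, 0, 0)ᵀ

Let N = A − (3)·I. We want v_2 with N^2 v_2 = 0 but N^1 v_2 ≠ 0; then v_{j-1} := N · v_j for j = 2, …, 2.

Pick v_2 = (1, 0, 0, 0)ᵀ.
Then v_1 = N · v_2 = (-1, 1, 0, 0)ᵀ.

Sanity check: (A − (3)·I) v_1 = (0, 0, 0, 0)ᵀ = 0. ✓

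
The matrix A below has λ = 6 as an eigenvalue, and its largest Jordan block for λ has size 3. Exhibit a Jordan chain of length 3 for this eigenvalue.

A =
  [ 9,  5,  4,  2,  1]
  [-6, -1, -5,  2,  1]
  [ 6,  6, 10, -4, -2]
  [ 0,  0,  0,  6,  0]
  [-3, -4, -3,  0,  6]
A Jordan chain for λ = 6 of length 3:
v_1 = (0, -9, 12, 0, -3)ᵀ
v_2 = (3, -6, 6, 0, -3)ᵀ
v_3 = (1, 0, 0, 0, 0)ᵀ

Let N = A − (6)·I. We want v_3 with N^3 v_3 = 0 but N^2 v_3 ≠ 0; then v_{j-1} := N · v_j for j = 3, …, 2.

Pick v_3 = (1, 0, 0, 0, 0)ᵀ.
Then v_2 = N · v_3 = (3, -6, 6, 0, -3)ᵀ.
Then v_1 = N · v_2 = (0, -9, 12, 0, -3)ᵀ.

Sanity check: (A − (6)·I) v_1 = (0, 0, 0, 0, 0)ᵀ = 0. ✓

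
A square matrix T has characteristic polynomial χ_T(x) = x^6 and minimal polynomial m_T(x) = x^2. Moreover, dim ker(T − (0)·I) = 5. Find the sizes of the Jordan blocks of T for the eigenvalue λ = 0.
Block sizes for λ = 0: [2, 1, 1, 1, 1]

Step 1 — from the characteristic polynomial, algebraic multiplicity of λ = 0 is 6. From dim ker(T − (0)·I) = 5, there are exactly 5 Jordan blocks for λ = 0.
Step 2 — from the minimal polynomial, the factor (x − 0)^2 tells us the largest block for λ = 0 has size 2.
Step 3 — with total size 6, 5 blocks, and largest block 2, the block sizes (in nonincreasing order) are [2, 1, 1, 1, 1].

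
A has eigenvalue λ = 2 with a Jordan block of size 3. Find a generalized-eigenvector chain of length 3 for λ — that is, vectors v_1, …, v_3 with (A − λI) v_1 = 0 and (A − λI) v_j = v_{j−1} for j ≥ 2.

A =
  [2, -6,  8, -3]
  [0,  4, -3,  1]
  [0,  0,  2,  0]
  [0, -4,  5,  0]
A Jordan chain for λ = 2 of length 3:
v_1 = (3, -1, 0, 2)ᵀ
v_2 = (8, -3, 0, 5)ᵀ
v_3 = (0, 0, 1, 0)ᵀ

Let N = A − (2)·I. We want v_3 with N^3 v_3 = 0 but N^2 v_3 ≠ 0; then v_{j-1} := N · v_j for j = 3, …, 2.

Pick v_3 = (0, 0, 1, 0)ᵀ.
Then v_2 = N · v_3 = (8, -3, 0, 5)ᵀ.
Then v_1 = N · v_2 = (3, -1, 0, 2)ᵀ.

Sanity check: (A − (2)·I) v_1 = (0, 0, 0, 0)ᵀ = 0. ✓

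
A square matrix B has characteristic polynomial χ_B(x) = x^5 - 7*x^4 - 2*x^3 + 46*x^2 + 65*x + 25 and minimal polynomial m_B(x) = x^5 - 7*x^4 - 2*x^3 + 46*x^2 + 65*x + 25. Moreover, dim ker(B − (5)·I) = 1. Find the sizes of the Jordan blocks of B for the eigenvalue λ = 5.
Block sizes for λ = 5: [2]

Step 1 — from the characteristic polynomial, algebraic multiplicity of λ = 5 is 2. From dim ker(B − (5)·I) = 1, there are exactly 1 Jordan blocks for λ = 5.
Step 2 — from the minimal polynomial, the factor (x − 5)^2 tells us the largest block for λ = 5 has size 2.
Step 3 — with total size 2, 1 blocks, and largest block 2, the block sizes (in nonincreasing order) are [2].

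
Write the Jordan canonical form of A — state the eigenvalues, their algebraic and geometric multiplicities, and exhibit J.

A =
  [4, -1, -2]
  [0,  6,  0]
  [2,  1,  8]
J_2(6) ⊕ J_1(6)

The characteristic polynomial is
  det(x·I − A) = x^3 - 18*x^2 + 108*x - 216 = (x - 6)^3

Eigenvalues and multiplicities (the geometric multiplicity of λ is n − rank(A − λI), which equals the number of Jordan blocks for λ):
  λ = 6: algebraic multiplicity = 3, geometric multiplicity = 2

Determining the block sizes for each eigenvalue:
  λ = 6: 2 blocks summing to 3 forces exactly one block of size 2 and the rest size 1 → block sizes [2, 1]

Assembling the blocks gives a Jordan form
J =
  [6, 1, 0]
  [0, 6, 0]
  [0, 0, 6]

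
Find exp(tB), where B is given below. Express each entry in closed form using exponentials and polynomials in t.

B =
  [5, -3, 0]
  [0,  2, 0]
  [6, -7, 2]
e^{tB} =
  [exp(5*t), -exp(5*t) + exp(2*t), 0]
  [0, exp(2*t), 0]
  [2*exp(5*t) - 2*exp(2*t), -t*exp(2*t) - 2*exp(5*t) + 2*exp(2*t), exp(2*t)]

Strategy: write B = P · J · P⁻¹ where J is a Jordan canonical form, so e^{tB} = P · e^{tJ} · P⁻¹, and e^{tJ} can be computed block-by-block.

B has Jordan form
J =
  [2, 1, 0]
  [0, 2, 0]
  [0, 0, 5]
(up to reordering of blocks).

Per-block formulas:
  For a 1×1 block at λ = 5: exp(t · [5]) = [e^(5t)].
  For a 2×2 Jordan block J_2(2): exp(t · J_2(2)) = e^(2t)·(I + t·N), where N is the 2×2 nilpotent shift.

After assembling e^{tJ} and conjugating by P, we get:

e^{tB} =
  [exp(5*t), -exp(5*t) + exp(2*t), 0]
  [0, exp(2*t), 0]
  [2*exp(5*t) - 2*exp(2*t), -t*exp(2*t) - 2*exp(5*t) + 2*exp(2*t), exp(2*t)]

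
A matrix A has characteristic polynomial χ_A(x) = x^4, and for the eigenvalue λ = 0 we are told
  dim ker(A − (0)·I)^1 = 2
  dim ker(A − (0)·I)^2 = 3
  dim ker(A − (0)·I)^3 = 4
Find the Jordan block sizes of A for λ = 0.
Block sizes for λ = 0: [3, 1]

From the dimensions of kernels of powers, the number of Jordan blocks of size at least j is d_j − d_{j−1} where d_j = dim ker(N^j) (with d_0 = 0). Computing the differences gives [2, 1, 1].
The number of blocks of size exactly k is (#blocks of size ≥ k) − (#blocks of size ≥ k + 1), so the partition is: 1 block(s) of size 1, 1 block(s) of size 3.
In nonincreasing order the block sizes are [3, 1].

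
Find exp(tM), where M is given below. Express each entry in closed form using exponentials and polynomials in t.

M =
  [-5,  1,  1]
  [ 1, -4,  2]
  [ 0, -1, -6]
e^{tM} =
  [t^2*exp(-5*t)/2 + exp(-5*t), t*exp(-5*t), t^2*exp(-5*t)/2 + t*exp(-5*t)]
  [t^2*exp(-5*t)/2 + t*exp(-5*t), t*exp(-5*t) + exp(-5*t), t^2*exp(-5*t)/2 + 2*t*exp(-5*t)]
  [-t^2*exp(-5*t)/2, -t*exp(-5*t), -t^2*exp(-5*t)/2 - t*exp(-5*t) + exp(-5*t)]

Strategy: write M = P · J · P⁻¹ where J is a Jordan canonical form, so e^{tM} = P · e^{tJ} · P⁻¹, and e^{tJ} can be computed block-by-block.

M has Jordan form
J =
  [-5,  1,  0]
  [ 0, -5,  1]
  [ 0,  0, -5]
(up to reordering of blocks).

Per-block formulas:
  For a 3×3 Jordan block J_3(-5): exp(t · J_3(-5)) = e^(-5t)·(I + t·N + (t^2/2)·N^2), where N is the 3×3 nilpotent shift.

After assembling e^{tJ} and conjugating by P, we get:

e^{tM} =
  [t^2*exp(-5*t)/2 + exp(-5*t), t*exp(-5*t), t^2*exp(-5*t)/2 + t*exp(-5*t)]
  [t^2*exp(-5*t)/2 + t*exp(-5*t), t*exp(-5*t) + exp(-5*t), t^2*exp(-5*t)/2 + 2*t*exp(-5*t)]
  [-t^2*exp(-5*t)/2, -t*exp(-5*t), -t^2*exp(-5*t)/2 - t*exp(-5*t) + exp(-5*t)]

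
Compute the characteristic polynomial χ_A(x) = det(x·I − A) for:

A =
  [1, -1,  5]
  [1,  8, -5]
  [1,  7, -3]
x^3 - 6*x^2 + 12*x - 8

Expanding det(x·I − A) (e.g. by cofactor expansion or by noting that A is similar to its Jordan form J, which has the same characteristic polynomial as A) gives
  χ_A(x) = x^3 - 6*x^2 + 12*x - 8
which factors as (x - 2)^3. The eigenvalues (with algebraic multiplicities) are λ = 2 with multiplicity 3.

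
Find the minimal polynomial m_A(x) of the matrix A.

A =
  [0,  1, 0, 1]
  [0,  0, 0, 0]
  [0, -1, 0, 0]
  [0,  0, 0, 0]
x^2

The characteristic polynomial is χ_A(x) = x^4, so the eigenvalues are known. The minimal polynomial is
  m_A(x) = Π_λ (x − λ)^{k_λ}
where k_λ is the size of the *largest* Jordan block for λ (equivalently, the smallest k with (A − λI)^k v = 0 for every generalised eigenvector v of λ).

  λ = 0: largest Jordan block has size 2, contributing (x − 0)^2

So m_A(x) = x^2 = x^2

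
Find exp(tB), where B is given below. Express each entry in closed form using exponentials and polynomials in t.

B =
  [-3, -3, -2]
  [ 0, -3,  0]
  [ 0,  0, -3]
e^{tB} =
  [exp(-3*t), -3*t*exp(-3*t), -2*t*exp(-3*t)]
  [0, exp(-3*t), 0]
  [0, 0, exp(-3*t)]

Strategy: write B = P · J · P⁻¹ where J is a Jordan canonical form, so e^{tB} = P · e^{tJ} · P⁻¹, and e^{tJ} can be computed block-by-block.

B has Jordan form
J =
  [-3,  1,  0]
  [ 0, -3,  0]
  [ 0,  0, -3]
(up to reordering of blocks).

Per-block formulas:
  For a 2×2 Jordan block J_2(-3): exp(t · J_2(-3)) = e^(-3t)·(I + t·N), where N is the 2×2 nilpotent shift.
  For a 1×1 block at λ = -3: exp(t · [-3]) = [e^(-3t)].

After assembling e^{tJ} and conjugating by P, we get:

e^{tB} =
  [exp(-3*t), -3*t*exp(-3*t), -2*t*exp(-3*t)]
  [0, exp(-3*t), 0]
  [0, 0, exp(-3*t)]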